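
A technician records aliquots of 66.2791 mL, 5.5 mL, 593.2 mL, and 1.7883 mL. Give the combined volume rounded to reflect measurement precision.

666.8 mL

66.2791 mL + 5.5 mL + 593.2 mL + 1.7883 mL = 666.7674 mL.
Addition/subtraction keeps the fewest decimal places: 66.2791 → 4 decimal places, 5.5 → 1 decimal place, 593.2 → 1 decimal place, 1.7883 → 4 decimal places; limit is 1.
Rounded to 1 decimal place: 666.8 mL.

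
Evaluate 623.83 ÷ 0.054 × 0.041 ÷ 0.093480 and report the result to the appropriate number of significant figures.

5.1 × 10³

623.83 ÷ 0.054 × 0.041 ÷ 0.093480 = 5066.84535413…
Multiplication/division keeps the fewest significant figures: 623.83 → 5 s.f., 0.054 → 2 s.f., 0.041 → 2 s.f., 0.093480 → 5 s.f.; limit is 2.
Rounded to 2 significant figures: 5.1 × 10³.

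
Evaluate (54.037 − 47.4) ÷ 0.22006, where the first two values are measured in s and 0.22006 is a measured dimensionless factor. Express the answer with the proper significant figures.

3.0 × 10^1 s

54.037 s − 47.4 s = 6.637 s; the difference is limited to 1 decimal place (2 s.f.).
Carrying full precision, 6.637 ÷ 0.22006 = 30.1599563755… s; 0.22006 has 5 s.f., so the result keeps min(2, 5) = 2 s.f.
Rounded to 2 significant figures: 3.0 × 10^1 s.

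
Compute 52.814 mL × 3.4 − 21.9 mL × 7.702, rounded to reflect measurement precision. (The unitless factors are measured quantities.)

52.814 × 3.4 = 179.5676 → 1.8 × 10² mL (2 s.f., last digit at the 10^1 place).
21.9 × 7.702 = 168.6738 → 169 mL (3 s.f., last digit at the 10^0 place).
Difference: 10.8938 mL; keep the coarser place, 10^1.
Result: 1 × 10¹ mL.

1 × 10¹ mL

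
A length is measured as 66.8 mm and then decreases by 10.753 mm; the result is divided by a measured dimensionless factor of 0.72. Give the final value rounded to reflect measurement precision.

78 mm

66.8 mm − 10.753 mm = 56.047 mm; the difference is limited to 1 decimal place (3 s.f.).
Carrying full precision, 56.047 ÷ 0.72 = 77.8430555556… mm; 0.72 has 2 s.f., so the result keeps min(3, 2) = 2 s.f.
Rounded to 2 significant figures: 78 mm.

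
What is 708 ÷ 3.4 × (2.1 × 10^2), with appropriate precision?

4.4 × 10^4

708 ÷ 3.4 × (2.1 × 10^2) = 43729.4117647…
Multiplication/division keeps the fewest significant figures: 708 → 3 s.f., 3.4 → 2 s.f., 2.1 × 10^2 → 2 s.f.; limit is 2.
Rounded to 2 significant figures: 4.4 × 10^4.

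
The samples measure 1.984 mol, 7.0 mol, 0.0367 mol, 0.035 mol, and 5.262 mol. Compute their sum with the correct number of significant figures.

1.984 mol + 7.0 mol + 0.0367 mol + 0.035 mol + 5.262 mol = 14.3177 mol.
Addition/subtraction keeps the fewest decimal places: 1.984 → 3 decimal places, 7.0 → 1 decimal place, 0.0367 → 4 decimal places, 0.035 → 3 decimal places, 5.262 → 3 decimal places; limit is 1.
Rounded to 1 decimal place: 14.3 mol.

14.3 mol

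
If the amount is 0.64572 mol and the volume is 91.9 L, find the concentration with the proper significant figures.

0.00703 mol/L

concentration = 0.64572 mol ÷ 91.9 L = 0.00702633297062… mol/L.
0.64572 has 5 significant figures; 91.9 has 3.
Division/multiplication keeps the fewest: 3 significant figures.
Rounded: 0.00703 mol/L.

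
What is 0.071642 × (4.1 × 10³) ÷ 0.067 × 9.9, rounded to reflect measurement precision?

4.3 × 10⁴

0.071642 × (4.1 × 10³) ÷ 0.067 × 9.9 = 43402.220597…
Multiplication/division keeps the fewest significant figures: 0.071642 → 5 s.f., 4.1 × 10³ → 2 s.f., 0.067 → 2 s.f., 9.9 → 2 s.f.; limit is 2.
Rounded to 2 significant figures: 4.3 × 10⁴.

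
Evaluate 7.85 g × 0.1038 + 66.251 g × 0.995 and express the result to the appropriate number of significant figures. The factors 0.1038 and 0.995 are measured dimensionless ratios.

7.85 × 0.1038 = 0.81483 → 0.815 g (3 s.f., last digit at the 10^-3 place).
66.251 × 0.995 = 65.919745 → 65.9 g (3 s.f., last digit at the 10^-1 place).
Sum: 66.734575 g; keep the coarser place, 10^-1.
Result: 66.7 g.

66.7 g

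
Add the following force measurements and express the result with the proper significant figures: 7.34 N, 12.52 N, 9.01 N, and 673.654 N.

7.34 N + 12.52 N + 9.01 N + 673.654 N = 702.524 N.
Addition/subtraction keeps the fewest decimal places: 7.34 → 2 decimal places, 12.52 → 2 decimal places, 9.01 → 2 decimal places, 673.654 → 3 decimal places; limit is 2.
Rounded to 2 decimal places: 702.52 N.

702.52 N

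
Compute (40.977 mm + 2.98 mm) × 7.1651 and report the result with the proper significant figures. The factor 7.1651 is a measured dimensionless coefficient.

40.977 mm + 2.98 mm = 43.957 mm; the sum is limited to 2 decimal places (4 s.f.).
Carrying full precision, 43.957 × 7.1651 = 314.9563007 mm; 7.1651 has 5 s.f., so the result keeps min(4, 5) = 4 s.f.
Rounded to 4 significant figures: 315.0 mm.

315.0 mm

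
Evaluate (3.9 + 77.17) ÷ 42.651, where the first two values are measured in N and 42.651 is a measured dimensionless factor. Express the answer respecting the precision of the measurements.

3.9 N + 77.17 N = 81.07 N; the sum is limited to 1 decimal place (3 s.f.).
Carrying full precision, 81.07 ÷ 42.651 = 1.90077606621… N; 42.651 has 5 s.f., so the result keeps min(3, 5) = 3 s.f.
Rounded to 3 significant figures: 1.90 N.

1.90 N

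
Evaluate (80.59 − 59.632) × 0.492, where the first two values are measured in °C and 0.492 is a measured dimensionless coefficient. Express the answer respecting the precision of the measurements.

80.59 °C − 59.632 °C = 20.958 °C; the difference is limited to 2 decimal places (4 s.f.).
Carrying full precision, 20.958 × 0.492 = 10.311336 °C; 0.492 has 3 s.f., so the result keeps min(4, 3) = 3 s.f.
Rounded to 3 significant figures: 10.3 °C.

10.3 °C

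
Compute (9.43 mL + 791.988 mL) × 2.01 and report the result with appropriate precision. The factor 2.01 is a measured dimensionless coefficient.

9.43 mL + 791.988 mL = 801.418 mL; the sum is limited to 2 decimal places (5 s.f.).
Carrying full precision, 801.418 × 2.01 = 1610.85018 mL; 2.01 has 3 s.f., so the result keeps min(5, 3) = 3 s.f.
Rounded to 3 significant figures: 1.61 × 10^3 mL.

1.61 × 10^3 mL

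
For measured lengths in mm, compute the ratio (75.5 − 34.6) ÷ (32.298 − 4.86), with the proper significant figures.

1.49

75.5 − 34.6 = 40.9, limited to 1 d.p. → 3 s.f.; 32.298 − 4.86 = 27.438, limited to 2 d.p. → 4 s.f.
Carrying full precision, 40.9 ÷ 27.438 = 1.49063342809…; keep min(3, 4) = 3 s.f.
Rounded to 3 significant figures: 1.49.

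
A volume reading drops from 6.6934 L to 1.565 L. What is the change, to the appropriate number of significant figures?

5.128 L

6.6934 L − 1.565 L = 5.1284 L.
Addition/subtraction keeps the fewest decimal places: 6.6934 → 4 decimal places, 1.565 → 3 decimal places; limit is 3.
Rounded to 3 decimal places: 5.128 L.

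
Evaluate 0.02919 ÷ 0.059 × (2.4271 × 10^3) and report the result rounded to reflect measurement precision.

1.2 × 10^3

0.02919 ÷ 0.059 × (2.4271 × 10^3) = 1200.79744068…
Multiplication/division keeps the fewest significant figures: 0.02919 → 4 s.f., 0.059 → 2 s.f., 2.4271 × 10^3 → 5 s.f.; limit is 2.
Rounded to 2 significant figures: 1.2 × 10^3.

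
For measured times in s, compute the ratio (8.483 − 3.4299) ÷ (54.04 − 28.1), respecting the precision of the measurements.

0.195

8.483 − 3.4299 = 5.0531, limited to 3 d.p. → 4 s.f.; 54.04 − 28.1 = 25.94, limited to 1 d.p. → 3 s.f.
Carrying full precision, 5.0531 ÷ 25.94 = 0.194799537394…; keep min(4, 3) = 3 s.f.
Rounded to 3 significant figures: 0.195.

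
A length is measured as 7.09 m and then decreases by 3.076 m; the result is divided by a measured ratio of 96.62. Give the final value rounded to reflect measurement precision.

7.09 m − 3.076 m = 4.014 m; the difference is limited to 2 decimal places (3 s.f.).
Carrying full precision, 4.014 ÷ 96.62 = 0.0415441937487… m; 96.62 has 4 s.f., so the result keeps min(3, 4) = 3 s.f.
Rounded to 3 significant figures: 0.0415 m.

0.0415 m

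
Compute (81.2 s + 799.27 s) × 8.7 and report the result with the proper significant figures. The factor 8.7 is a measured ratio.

7.7 × 10³ s

81.2 s + 799.27 s = 880.47 s; the sum is limited to 1 decimal place (4 s.f.).
Carrying full precision, 880.47 × 8.7 = 7660.089 s; 8.7 has 2 s.f., so the result keeps min(4, 2) = 2 s.f.
Rounded to 2 significant figures: 7.7 × 10³ s.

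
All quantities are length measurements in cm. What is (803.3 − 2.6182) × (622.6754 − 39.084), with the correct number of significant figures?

4.673 × 10⁵ cm²

803.3 − 2.6182 = 800.6818, limited to 1 d.p. → 4 s.f.; 622.6754 − 39.084 = 583.5914, limited to 3 d.p. → 6 s.f.
Carrying full precision, 800.6818 × 583.5914 = 467271.012617…; keep min(4, 6) = 4 s.f.
Rounded to 4 significant figures: 4.673 × 10⁵ cm².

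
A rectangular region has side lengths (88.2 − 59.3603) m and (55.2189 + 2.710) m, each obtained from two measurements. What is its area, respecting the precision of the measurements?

1.67 × 10^3 m²

88.2 − 59.3603 = 28.8397, limited to 1 d.p. → 3 s.f.; 55.2189 + 2.710 = 57.9289, limited to 3 d.p. → 5 s.f.
Carrying full precision, 28.8397 × 57.9289 = 1670.65209733; keep min(3, 5) = 3 s.f.
Rounded to 3 significant figures: 1.67 × 10^3 m².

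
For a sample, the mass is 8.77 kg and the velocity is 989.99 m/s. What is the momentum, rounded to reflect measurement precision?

momentum = 8.77 kg × 989.99 m/s = 8682.2123 kg·m/s.
8.77 has 3 significant figures; 989.99 has 5.
Division/multiplication keeps the fewest: 3 significant figures.
Rounded: 8.68 × 10^3 kg·m/s.

8.68 × 10^3 kg·m/s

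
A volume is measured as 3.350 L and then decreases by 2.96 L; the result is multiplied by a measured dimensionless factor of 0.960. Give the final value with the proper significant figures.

0.37 L

3.350 L − 2.96 L = 0.390 L; the difference is limited to 2 decimal places (2 s.f.).
Carrying full precision, 0.390 × 0.960 = 0.3744 L; 0.960 has 3 s.f., so the result keeps min(2, 3) = 2 s.f.
Rounded to 2 significant figures: 0.37 L.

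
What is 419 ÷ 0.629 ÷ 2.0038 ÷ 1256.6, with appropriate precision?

419 ÷ 0.629 ÷ 2.0038 ÷ 1256.6 = 0.264552548693…
Multiplication/division keeps the fewest significant figures: 419 → 3 s.f., 0.629 → 3 s.f., 2.0038 → 5 s.f., 1256.6 → 5 s.f.; limit is 3.
Rounded to 3 significant figures: 0.265.

0.265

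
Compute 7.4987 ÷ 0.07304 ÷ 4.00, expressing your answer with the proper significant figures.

7.4987 ÷ 0.07304 ÷ 4.00 = 25.6664156627…
Multiplication/division keeps the fewest significant figures: 7.4987 → 5 s.f., 0.07304 → 4 s.f., 4.00 → 3 s.f.; limit is 3.
Rounded to 3 significant figures: 25.7.

25.7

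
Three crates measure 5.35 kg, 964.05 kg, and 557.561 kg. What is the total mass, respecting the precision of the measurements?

1526.96 kg

5.35 kg + 964.05 kg + 557.561 kg = 1526.961 kg.
Addition/subtraction keeps the fewest decimal places: 5.35 → 2 decimal places, 964.05 → 2 decimal places, 557.561 → 3 decimal places; limit is 2.
Rounded to 2 decimal places: 1526.96 kg.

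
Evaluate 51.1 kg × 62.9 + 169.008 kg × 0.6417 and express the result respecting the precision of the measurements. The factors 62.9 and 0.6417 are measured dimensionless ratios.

3.32 × 10^3 kg

51.1 × 62.9 = 3214.19 → 3.21 × 10^3 kg (3 s.f., last digit at the 10^1 place).
169.008 × 0.6417 = 108.4524336 → 108.5 kg (4 s.f., last digit at the 10^-1 place).
Sum: 3322.6424336 kg; keep the coarser place, 10^1.
Result: 3.32 × 10^3 kg.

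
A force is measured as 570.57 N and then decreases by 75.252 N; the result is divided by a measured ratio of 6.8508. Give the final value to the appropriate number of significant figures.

72.301 N

570.57 N − 75.252 N = 495.318 N; the difference is limited to 2 decimal places (5 s.f.).
Carrying full precision, 495.318 ÷ 6.8508 = 72.3007531967… N; 6.8508 has 5 s.f., so the result keeps min(5, 5) = 5 s.f.
Rounded to 5 significant figures: 72.301 N.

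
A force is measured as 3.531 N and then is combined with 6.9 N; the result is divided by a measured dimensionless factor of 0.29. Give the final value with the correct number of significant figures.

3.531 N + 6.9 N = 10.431 N; the sum is limited to 1 decimal place (3 s.f.).
Carrying full precision, 10.431 ÷ 0.29 = 35.9689655172… N; 0.29 has 2 s.f., so the result keeps min(3, 2) = 2 s.f.
Rounded to 2 significant figures: 36 N.

36 N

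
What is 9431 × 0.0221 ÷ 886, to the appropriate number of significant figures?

9431 × 0.0221 ÷ 886 = 0.235242776524…
Multiplication/division keeps the fewest significant figures: 9431 → 4 s.f., 0.0221 → 3 s.f., 886 → 3 s.f.; limit is 3.
Rounded to 3 significant figures: 0.235.

0.235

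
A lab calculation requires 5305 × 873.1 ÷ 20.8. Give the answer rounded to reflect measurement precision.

2.23 × 10^5

5305 × 873.1 ÷ 20.8 = 222682.475962…
Multiplication/division keeps the fewest significant figures: 5305 → 4 s.f., 873.1 → 4 s.f., 20.8 → 3 s.f.; limit is 3.
Rounded to 3 significant figures: 2.23 × 10^5.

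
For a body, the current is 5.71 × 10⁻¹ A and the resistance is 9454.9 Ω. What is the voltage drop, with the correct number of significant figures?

voltage drop = 5.71 × 10⁻¹ A × 9454.9 Ω = 5398.7479 V.
5.71 × 10⁻¹ has 3 significant figures; 9454.9 has 5.
Division/multiplication keeps the fewest: 3 significant figures.
Rounded: 5.40 × 10³ V.

5.40 × 10³ V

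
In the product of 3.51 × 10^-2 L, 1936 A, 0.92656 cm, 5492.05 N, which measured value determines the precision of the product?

3.51 × 10^-2 L

3.51 × 10^-2 L → 3 s.f.; 1936 A → 4 s.f.; 0.92656 cm → 5 s.f.; 5492.05 N → 6 s.f.
The fewest is 3 significant figures, from 3.51 × 10^-2 L.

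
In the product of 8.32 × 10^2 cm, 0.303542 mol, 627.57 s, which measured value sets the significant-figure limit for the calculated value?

8.32 × 10^2 cm → 3 s.f.; 0.303542 mol → 6 s.f.; 627.57 s → 5 s.f.
The fewest is 3 significant figures, from 8.32 × 10^2 cm.

8.32 × 10^2 cm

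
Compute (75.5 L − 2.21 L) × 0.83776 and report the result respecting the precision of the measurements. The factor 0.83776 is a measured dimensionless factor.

75.5 L − 2.21 L = 73.29 L; the difference is limited to 1 decimal place (3 s.f.).
Carrying full precision, 73.29 × 0.83776 = 61.3994304 L; 0.83776 has 5 s.f., so the result keeps min(3, 5) = 3 s.f.
Rounded to 3 significant figures: 61.4 L.

61.4 L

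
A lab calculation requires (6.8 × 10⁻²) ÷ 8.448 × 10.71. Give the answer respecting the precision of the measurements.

0.086

(6.8 × 10⁻²) ÷ 8.448 × 10.71 = 0.0862073863636…
Multiplication/division keeps the fewest significant figures: 6.8 × 10⁻² → 2 s.f., 8.448 → 4 s.f., 10.71 → 4 s.f.; limit is 2.
Rounded to 2 significant figures: 0.086.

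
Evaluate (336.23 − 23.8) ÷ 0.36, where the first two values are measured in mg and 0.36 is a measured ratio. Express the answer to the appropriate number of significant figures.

8.7 × 10² mg

336.23 mg − 23.8 mg = 312.43 mg; the difference is limited to 1 decimal place (4 s.f.).
Carrying full precision, 312.43 ÷ 0.36 = 867.861111111… mg; 0.36 has 2 s.f., so the result keeps min(4, 2) = 2 s.f.
Rounded to 2 significant figures: 8.7 × 10² mg.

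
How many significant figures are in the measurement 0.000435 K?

0.000435: leading zeros are not significant.

3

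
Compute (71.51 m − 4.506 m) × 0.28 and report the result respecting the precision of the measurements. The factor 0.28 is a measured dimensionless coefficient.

71.51 m − 4.506 m = 67.004 m; the difference is limited to 2 decimal places (4 s.f.).
Carrying full precision, 67.004 × 0.28 = 18.76112 m; 0.28 has 2 s.f., so the result keeps min(4, 2) = 2 s.f.
Rounded to 2 significant figures: 19 m.

19 m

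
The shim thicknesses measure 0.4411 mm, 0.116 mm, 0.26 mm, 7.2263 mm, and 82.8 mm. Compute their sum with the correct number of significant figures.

0.4411 mm + 0.116 mm + 0.26 mm + 7.2263 mm + 82.8 mm = 90.8434 mm.
Addition/subtraction keeps the fewest decimal places: 0.4411 → 4 decimal places, 0.116 → 3 decimal places, 0.26 → 2 decimal places, 7.2263 → 4 decimal places, 82.8 → 1 decimal place; limit is 1.
Rounded to 1 decimal place: 90.8 mm.

90.8 mm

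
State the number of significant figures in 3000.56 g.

6

3000.56: zeros between nonzero digits are significant.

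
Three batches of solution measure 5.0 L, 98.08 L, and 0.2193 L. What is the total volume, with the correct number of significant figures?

103.3 L

5.0 L + 98.08 L + 0.2193 L = 103.2993 L.
Addition/subtraction keeps the fewest decimal places: 5.0 → 1 decimal place, 98.08 → 2 decimal places, 0.2193 → 4 decimal places; limit is 1.
Rounded to 1 decimal place: 103.3 L.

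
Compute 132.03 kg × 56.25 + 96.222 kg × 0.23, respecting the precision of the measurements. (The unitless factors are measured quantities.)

132.03 × 56.25 = 7426.6875 → 7427 kg (4 s.f., last digit at the 10^0 place).
96.222 × 0.23 = 22.13106 → 22 kg (2 s.f., last digit at the 10^0 place).
Sum: 7448.81856 kg; keep the coarser place, 10^0.
Result: 7449 kg.

7449 kg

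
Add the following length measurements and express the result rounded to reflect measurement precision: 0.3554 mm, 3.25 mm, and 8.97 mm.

12.58 mm

0.3554 mm + 3.25 mm + 8.97 mm = 12.5754 mm.
Addition/subtraction keeps the fewest decimal places: 0.3554 → 4 decimal places, 3.25 → 2 decimal places, 8.97 → 2 decimal places; limit is 2.
Rounded to 2 decimal places: 12.58 mm.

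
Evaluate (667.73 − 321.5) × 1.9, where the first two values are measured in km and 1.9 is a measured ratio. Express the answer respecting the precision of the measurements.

6.6 × 10² km

667.73 km − 321.5 km = 346.23 km; the difference is limited to 1 decimal place (4 s.f.).
Carrying full precision, 346.23 × 1.9 = 657.837 km; 1.9 has 2 s.f., so the result keeps min(4, 2) = 2 s.f.
Rounded to 2 significant figures: 6.6 × 10² km.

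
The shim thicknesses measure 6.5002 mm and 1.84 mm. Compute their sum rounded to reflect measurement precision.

8.34 mm

6.5002 mm + 1.84 mm = 8.3402 mm.
Addition/subtraction keeps the fewest decimal places: 6.5002 → 4 decimal places, 1.84 → 2 decimal places; limit is 2.
Rounded to 2 decimal places: 8.34 mm.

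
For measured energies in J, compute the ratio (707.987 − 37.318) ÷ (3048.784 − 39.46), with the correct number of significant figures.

0.222864

707.987 − 37.318 = 670.669, limited to 3 d.p. → 6 s.f.; 3048.784 − 39.46 = 3009.324, limited to 2 d.p. → 6 s.f.
Carrying full precision, 670.669 ÷ 3009.324 = 0.222863673038…; keep min(6, 6) = 6 s.f.
Rounded to 6 significant figures: 0.222864.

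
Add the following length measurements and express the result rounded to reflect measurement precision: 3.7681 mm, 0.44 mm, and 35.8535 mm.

3.7681 mm + 0.44 mm + 35.8535 mm = 40.0616 mm.
Addition/subtraction keeps the fewest decimal places: 3.7681 → 4 decimal places, 0.44 → 2 decimal places, 35.8535 → 4 decimal places; limit is 2.
Rounded to 2 decimal places: 40.06 mm.

40.06 mm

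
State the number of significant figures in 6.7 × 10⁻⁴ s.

2

6.7 × 10⁻⁴: in scientific notation every digit of the coefficient is significant.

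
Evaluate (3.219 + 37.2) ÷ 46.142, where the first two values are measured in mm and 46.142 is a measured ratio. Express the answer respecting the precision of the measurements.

3.219 mm + 37.2 mm = 40.419 mm; the sum is limited to 1 decimal place (3 s.f.).
Carrying full precision, 40.419 ÷ 46.142 = 0.875969832257… mm; 46.142 has 5 s.f., so the result keeps min(3, 5) = 3 s.f.
Rounded to 3 significant figures: 0.876 mm.

0.876 mm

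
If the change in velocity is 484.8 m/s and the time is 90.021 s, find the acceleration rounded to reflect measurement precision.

5.385 m/s²

acceleration = 484.8 m/s ÷ 90.021 s = 5.38541007098… m/s².
484.8 has 4 significant figures; 90.021 has 5.
Division/multiplication keeps the fewest: 4 significant figures.
Rounded: 5.385 m/s².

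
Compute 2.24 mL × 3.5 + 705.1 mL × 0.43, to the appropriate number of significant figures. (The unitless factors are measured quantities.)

2.24 × 3.5 = 7.84 → 7.8 mL (2 s.f., last digit at the 10^-1 place).
705.1 × 0.43 = 303.193 → 3.0 × 10² mL (2 s.f., last digit at the 10^1 place).
Sum: 311.033 mL; keep the coarser place, 10^1.
Result: 3.1 × 10² mL.

3.1 × 10² mL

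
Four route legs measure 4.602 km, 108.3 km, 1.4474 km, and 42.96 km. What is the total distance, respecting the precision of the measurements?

4.602 km + 108.3 km + 1.4474 km + 42.96 km = 157.3094 km.
Addition/subtraction keeps the fewest decimal places: 4.602 → 3 decimal places, 108.3 → 1 decimal place, 1.4474 → 4 decimal places, 42.96 → 2 decimal places; limit is 1.
Rounded to 1 decimal place: 157.3 km.

157.3 km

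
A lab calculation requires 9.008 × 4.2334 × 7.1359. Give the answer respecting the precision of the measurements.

9.008 × 4.2334 × 7.1359 = 272.123744492…
Multiplication/division keeps the fewest significant figures: 9.008 → 4 s.f., 4.2334 → 5 s.f., 7.1359 → 5 s.f.; limit is 4.
Rounded to 4 significant figures: 272.1.

272.1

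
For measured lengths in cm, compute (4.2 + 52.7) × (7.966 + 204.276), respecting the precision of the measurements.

1.21 × 10⁴ cm²

4.2 + 52.7 = 56.9, limited to 1 d.p. → 3 s.f.; 7.966 + 204.276 = 212.242, limited to 3 d.p. → 6 s.f.
Carrying full precision, 56.9 × 212.242 = 12076.5698; keep min(3, 6) = 3 s.f.
Rounded to 3 significant figures: 1.21 × 10⁴ cm².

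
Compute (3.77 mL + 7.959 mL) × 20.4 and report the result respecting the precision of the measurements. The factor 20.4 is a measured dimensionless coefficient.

3.77 mL + 7.959 mL = 11.729 mL; the sum is limited to 2 decimal places (4 s.f.).
Carrying full precision, 11.729 × 20.4 = 239.2716 mL; 20.4 has 3 s.f., so the result keeps min(4, 3) = 3 s.f.
Rounded to 3 significant figures: 239 mL.

239 mL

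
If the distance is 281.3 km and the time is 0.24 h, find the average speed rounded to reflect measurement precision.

1.2 × 10^3 km/h

average speed = 281.3 km ÷ 0.24 h = 1172.08333333… km/h.
281.3 has 4 significant figures; 0.24 has 2.
Division/multiplication keeps the fewest: 2 significant figures.
Rounded: 1.2 × 10^3 km/h.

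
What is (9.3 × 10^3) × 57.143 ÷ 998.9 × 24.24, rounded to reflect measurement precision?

1.3 × 10^4

(9.3 × 10^3) × 57.143 ÷ 998.9 × 24.24 = 12896.0464271…
Multiplication/division keeps the fewest significant figures: 9.3 × 10^3 → 2 s.f., 57.143 → 5 s.f., 998.9 → 4 s.f., 24.24 → 4 s.f.; limit is 2.
Rounded to 2 significant figures: 1.3 × 10^4.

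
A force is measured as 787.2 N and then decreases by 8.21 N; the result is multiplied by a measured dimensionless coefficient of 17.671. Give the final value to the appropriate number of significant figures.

787.2 N − 8.21 N = 778.99 N; the difference is limited to 1 decimal place (4 s.f.).
Carrying full precision, 778.99 × 17.671 = 13765.53229 N; 17.671 has 5 s.f., so the result keeps min(4, 5) = 4 s.f.
Rounded to 4 significant figures: 1.377 × 10⁴ N.

1.377 × 10⁴ N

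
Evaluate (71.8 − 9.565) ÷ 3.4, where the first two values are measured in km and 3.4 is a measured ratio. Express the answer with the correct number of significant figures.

18 km

71.8 km − 9.565 km = 62.235 km; the difference is limited to 1 decimal place (3 s.f.).
Carrying full precision, 62.235 ÷ 3.4 = 18.3044117647… km; 3.4 has 2 s.f., so the result keeps min(3, 2) = 2 s.f.
Rounded to 2 significant figures: 18 km.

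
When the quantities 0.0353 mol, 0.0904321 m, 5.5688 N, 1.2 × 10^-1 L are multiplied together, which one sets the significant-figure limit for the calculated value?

0.0353 mol → 3 s.f.; 0.0904321 m → 6 s.f.; 5.5688 N → 5 s.f.; 1.2 × 10^-1 L → 2 s.f.
The fewest is 2 significant figures, from 1.2 × 10^-1 L.

1.2 × 10^-1 L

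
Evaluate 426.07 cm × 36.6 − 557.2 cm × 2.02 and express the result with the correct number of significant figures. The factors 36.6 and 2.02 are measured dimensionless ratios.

1.45 × 10⁴ cm

426.07 × 36.6 = 15594.162 → 1.56 × 10⁴ cm (3 s.f., last digit at the 10^2 place).
557.2 × 2.02 = 1125.544 → 1.13 × 10³ cm (3 s.f., last digit at the 10^1 place).
Difference: 14468.618 cm; keep the coarser place, 10^2.
Result: 1.45 × 10⁴ cm.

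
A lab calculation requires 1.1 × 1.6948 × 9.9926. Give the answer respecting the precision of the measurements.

1.1 × 1.6948 × 9.9926 = 18.629004328
Multiplication/division keeps the fewest significant figures: 1.1 → 2 s.f., 1.6948 → 5 s.f., 9.9926 → 5 s.f.; limit is 2.
Rounded to 2 significant figures: 19.

19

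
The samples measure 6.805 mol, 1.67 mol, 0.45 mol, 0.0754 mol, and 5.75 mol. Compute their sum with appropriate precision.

6.805 mol + 1.67 mol + 0.45 mol + 0.0754 mol + 5.75 mol = 14.7504 mol.
Addition/subtraction keeps the fewest decimal places: 6.805 → 3 decimal places, 1.67 → 2 decimal places, 0.45 → 2 decimal places, 0.0754 → 4 decimal places, 5.75 → 2 decimal places; limit is 2.
Rounded to 2 decimal places: 14.75 mol.

14.75 mol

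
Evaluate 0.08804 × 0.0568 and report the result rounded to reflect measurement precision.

0.08804 × 0.0568 = 0.005000672
Multiplication/division keeps the fewest significant figures: 0.08804 → 4 s.f., 0.0568 → 3 s.f.; limit is 3.
Rounded to 3 significant figures: 0.00500.

0.00500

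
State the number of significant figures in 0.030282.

5

0.030282: leading zeros are not significant; zeros between nonzero digits are significant.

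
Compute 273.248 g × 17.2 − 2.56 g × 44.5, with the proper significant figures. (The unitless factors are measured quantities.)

4.59 × 10³ g

273.248 × 17.2 = 4699.8656 → 4.70 × 10³ g (3 s.f., last digit at the 10^1 place).
2.56 × 44.5 = 113.92 → 114 g (3 s.f., last digit at the 10^0 place).
Difference: 4585.9456 g; keep the coarser place, 10^1.
Result: 4.59 × 10³ g.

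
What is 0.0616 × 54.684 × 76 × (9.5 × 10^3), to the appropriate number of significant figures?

0.0616 × 54.684 × 76 × (9.5 × 10^3) = 2432081.8368
Multiplication/division keeps the fewest significant figures: 0.0616 → 3 s.f., 54.684 → 5 s.f., 76 → 2 s.f., 9.5 × 10^3 → 2 s.f.; limit is 2.
Rounded to 2 significant figures: 2.4 × 10^6.

2.4 × 10^6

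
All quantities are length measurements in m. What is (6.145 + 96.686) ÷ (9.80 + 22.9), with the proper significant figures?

6.145 + 96.686 = 102.831, limited to 3 d.p. → 6 s.f.; 9.80 + 22.9 = 32.70, limited to 1 d.p. → 3 s.f.
Carrying full precision, 102.831 ÷ 32.70 = 3.14467889908…; keep min(6, 3) = 3 s.f.
Rounded to 3 significant figures: 3.14.

3.14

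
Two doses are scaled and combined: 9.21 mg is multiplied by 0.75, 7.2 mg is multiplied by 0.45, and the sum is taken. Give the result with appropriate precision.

10.1 mg

9.21 × 0.75 = 6.9075 → 6.9 mg (2 s.f., last digit at the 10^-1 place).
7.2 × 0.45 = 3.24 → 3.2 mg (2 s.f., last digit at the 10^-1 place).
Sum: 10.1475 mg; keep the coarser place, 10^-1.
Result: 10.1 mg.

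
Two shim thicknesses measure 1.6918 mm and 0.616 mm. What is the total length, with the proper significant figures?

1.6918 mm + 0.616 mm = 2.3078 mm.
Addition/subtraction keeps the fewest decimal places: 1.6918 → 4 decimal places, 0.616 → 3 decimal places; limit is 3.
Rounded to 3 decimal places: 2.308 mm.

2.308 mm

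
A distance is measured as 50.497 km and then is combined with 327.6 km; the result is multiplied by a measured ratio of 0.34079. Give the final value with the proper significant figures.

50.497 km + 327.6 km = 378.097 km; the sum is limited to 1 decimal place (4 s.f.).
Carrying full precision, 378.097 × 0.34079 = 128.85167663 km; 0.34079 has 5 s.f., so the result keeps min(4, 5) = 4 s.f.
Rounded to 4 significant figures: 128.9 km.

128.9 km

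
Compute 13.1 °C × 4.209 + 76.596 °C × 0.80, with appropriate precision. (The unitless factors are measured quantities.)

116 °C

13.1 × 4.209 = 55.1379 → 55.1 °C (3 s.f., last digit at the 10^-1 place).
76.596 × 0.80 = 61.2768 → 61 °C (2 s.f., last digit at the 10^0 place).
Sum: 116.4147 °C; keep the coarser place, 10^0.
Result: 116 °C.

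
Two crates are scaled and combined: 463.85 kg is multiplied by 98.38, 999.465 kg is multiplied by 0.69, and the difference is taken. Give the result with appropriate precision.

463.85 × 98.38 = 45633.563 → 4.563 × 10⁴ kg (4 s.f., last digit at the 10^1 place).
999.465 × 0.69 = 689.63085 → 6.9 × 10² kg (2 s.f., last digit at the 10^1 place).
Difference: 44943.93215 kg; keep the coarser place, 10^1.
Result: 4.494 × 10⁴ kg.

4.494 × 10⁴ kg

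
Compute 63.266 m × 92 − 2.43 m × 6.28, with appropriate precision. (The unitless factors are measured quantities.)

5.8 × 10^3 m

63.266 × 92 = 5820.472 → 5.8 × 10^3 m (2 s.f., last digit at the 10^2 place).
2.43 × 6.28 = 15.2604 → 15.3 m (3 s.f., last digit at the 10^-1 place).
Difference: 5805.2116 m; keep the coarser place, 10^2.
Result: 5.8 × 10^3 m.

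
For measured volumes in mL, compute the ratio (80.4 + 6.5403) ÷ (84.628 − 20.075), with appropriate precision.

1.35

80.4 + 6.5403 = 86.9403, limited to 1 d.p. → 3 s.f.; 84.628 − 20.075 = 64.553, limited to 3 d.p. → 5 s.f.
Carrying full precision, 86.9403 ÷ 64.553 = 1.34680495097…; keep min(3, 5) = 3 s.f.
Rounded to 3 significant figures: 1.35.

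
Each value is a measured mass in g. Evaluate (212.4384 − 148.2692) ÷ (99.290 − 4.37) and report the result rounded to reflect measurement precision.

212.4384 − 148.2692 = 64.1692, limited to 4 d.p. → 6 s.f.; 99.290 − 4.37 = 94.920, limited to 2 d.p. → 4 s.f.
Carrying full precision, 64.1692 ÷ 94.920 = 0.676034555415…; keep min(6, 4) = 4 s.f.
Rounded to 4 significant figures: 0.6760.

0.6760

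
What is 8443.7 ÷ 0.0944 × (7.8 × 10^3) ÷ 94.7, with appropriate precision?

8443.7 ÷ 0.0944 × (7.8 × 10^3) ÷ 94.7 = 7367250.28189…
Multiplication/division keeps the fewest significant figures: 8443.7 → 5 s.f., 0.0944 → 3 s.f., 7.8 × 10^3 → 2 s.f., 94.7 → 3 s.f.; limit is 2.
Rounded to 2 significant figures: 7.4 × 10^6.

7.4 × 10^6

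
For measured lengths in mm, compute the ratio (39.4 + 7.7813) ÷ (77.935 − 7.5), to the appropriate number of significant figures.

0.670

39.4 + 7.7813 = 47.1813, limited to 1 d.p. → 3 s.f.; 77.935 − 7.5 = 70.435, limited to 1 d.p. → 3 s.f.
Carrying full precision, 47.1813 ÷ 70.435 = 0.669855895506…; keep min(3, 3) = 3 s.f.
Rounded to 3 significant figures: 0.670.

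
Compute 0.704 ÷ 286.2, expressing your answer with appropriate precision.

0.00246

0.704 ÷ 286.2 = 0.00245981830887…
Multiplication/division keeps the fewest significant figures: 0.704 → 3 s.f., 286.2 → 4 s.f.; limit is 3.
Rounded to 3 significant figures: 0.00246.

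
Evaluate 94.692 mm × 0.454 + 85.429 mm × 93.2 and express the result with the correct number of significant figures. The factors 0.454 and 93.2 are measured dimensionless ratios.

8.00 × 10^3 mm

94.692 × 0.454 = 42.990168 → 43.0 mm (3 s.f., last digit at the 10^-1 place).
85.429 × 93.2 = 7961.9828 → 7.96 × 10^3 mm (3 s.f., last digit at the 10^1 place).
Sum: 8004.972968 mm; keep the coarser place, 10^1.
Result: 8.00 × 10^3 mm.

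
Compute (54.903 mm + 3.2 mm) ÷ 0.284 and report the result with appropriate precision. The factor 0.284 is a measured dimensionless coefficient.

205 mm

54.903 mm + 3.2 mm = 58.103 mm; the sum is limited to 1 decimal place (3 s.f.).
Carrying full precision, 58.103 ÷ 0.284 = 204.588028169… mm; 0.284 has 3 s.f., so the result keeps min(3, 3) = 3 s.f.
Rounded to 3 significant figures: 205 mm.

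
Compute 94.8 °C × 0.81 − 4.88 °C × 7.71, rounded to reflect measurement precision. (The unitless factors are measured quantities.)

39 °C

94.8 × 0.81 = 76.788 → 77 °C (2 s.f., last digit at the 10^0 place).
4.88 × 7.71 = 37.6248 → 37.6 °C (3 s.f., last digit at the 10^-1 place).
Difference: 39.1632 °C; keep the coarser place, 10^0.
Result: 39 °C.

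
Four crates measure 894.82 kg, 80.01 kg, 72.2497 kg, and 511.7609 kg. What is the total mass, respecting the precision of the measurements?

894.82 kg + 80.01 kg + 72.2497 kg + 511.7609 kg = 1558.8406 kg.
Addition/subtraction keeps the fewest decimal places: 894.82 → 2 decimal places, 80.01 → 2 decimal places, 72.2497 → 4 decimal places, 511.7609 → 4 decimal places; limit is 2.
Rounded to 2 decimal places: 1.55884 × 10³ kg.

1.55884 × 10³ kg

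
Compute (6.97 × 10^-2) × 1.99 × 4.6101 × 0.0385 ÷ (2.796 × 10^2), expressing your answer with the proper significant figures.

8.80 × 10^-5

(6.97 × 10^-2) × 1.99 × 4.6101 × 0.0385 ÷ (2.796 × 10^2) = 0.0000880480542259…
Multiplication/division keeps the fewest significant figures: 6.97 × 10^-2 → 3 s.f., 1.99 → 3 s.f., 4.6101 → 5 s.f., 0.0385 → 3 s.f., 2.796 × 10^2 → 4 s.f.; limit is 3.
Rounded to 3 significant figures: 8.80 × 10^-5.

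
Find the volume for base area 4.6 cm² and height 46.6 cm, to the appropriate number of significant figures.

volume = 4.6 cm² × 46.6 cm = 214.36 cm³.
4.6 has 2 significant figures; 46.6 has 3.
Division/multiplication keeps the fewest: 2 significant figures.
Rounded: 2.1 × 10² cm³.

2.1 × 10² cm³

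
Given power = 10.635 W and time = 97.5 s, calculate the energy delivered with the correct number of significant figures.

energy delivered = 10.635 W × 97.5 s = 1036.9125 J.
10.635 has 5 significant figures; 97.5 has 3.
Division/multiplication keeps the fewest: 3 significant figures.
Rounded: 1.04 × 10³ J.

1.04 × 10³ J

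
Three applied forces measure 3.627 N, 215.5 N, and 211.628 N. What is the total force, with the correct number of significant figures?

430.8 N

3.627 N + 215.5 N + 211.628 N = 430.755 N.
Addition/subtraction keeps the fewest decimal places: 3.627 → 3 decimal places, 215.5 → 1 decimal place, 211.628 → 3 decimal places; limit is 1.
Rounded to 1 decimal place: 430.8 N.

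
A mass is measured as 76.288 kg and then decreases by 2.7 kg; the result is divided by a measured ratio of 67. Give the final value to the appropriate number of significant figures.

76.288 kg − 2.7 kg = 73.588 kg; the difference is limited to 1 decimal place (3 s.f.).
Carrying full precision, 73.588 ÷ 67 = 1.09832835821… kg; 67 has 2 s.f., so the result keeps min(3, 2) = 2 s.f.
Rounded to 2 significant figures: 1.1 kg.

1.1 kg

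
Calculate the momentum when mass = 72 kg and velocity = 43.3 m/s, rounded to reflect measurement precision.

3.1 × 10^3 kg·m/s

momentum = 72 kg × 43.3 m/s = 3117.6 kg·m/s.
72 has 2 significant figures; 43.3 has 3.
Division/multiplication keeps the fewest: 2 significant figures.
Rounded: 3.1 × 10^3 kg·m/s.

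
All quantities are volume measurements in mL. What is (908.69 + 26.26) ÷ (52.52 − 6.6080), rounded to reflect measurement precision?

908.69 + 26.26 = 934.95, limited to 2 d.p. → 5 s.f.; 52.52 − 6.6080 = 45.9120, limited to 2 d.p. → 4 s.f.
Carrying full precision, 934.95 ÷ 45.9120 = 20.3639571354…; keep min(5, 4) = 4 s.f.
Rounded to 4 significant figures: 20.36.

20.36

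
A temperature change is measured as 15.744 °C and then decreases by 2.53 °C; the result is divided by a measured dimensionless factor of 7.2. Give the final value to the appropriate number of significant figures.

15.744 °C − 2.53 °C = 13.214 °C; the difference is limited to 2 decimal places (4 s.f.).
Carrying full precision, 13.214 ÷ 7.2 = 1.83527777778… °C; 7.2 has 2 s.f., so the result keeps min(4, 2) = 2 s.f.
Rounded to 2 significant figures: 1.8 °C.

1.8 °C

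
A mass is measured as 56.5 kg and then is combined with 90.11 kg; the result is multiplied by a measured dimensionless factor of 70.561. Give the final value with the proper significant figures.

56.5 kg + 90.11 kg = 146.61 kg; the sum is limited to 1 decimal place (4 s.f.).
Carrying full precision, 146.61 × 70.561 = 10344.94821 kg; 70.561 has 5 s.f., so the result keeps min(4, 5) = 4 s.f.
Rounded to 4 significant figures: 1.034 × 10^4 kg.

1.034 × 10^4 kg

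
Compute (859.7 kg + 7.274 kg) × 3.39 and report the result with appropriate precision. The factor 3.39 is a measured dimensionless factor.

859.7 kg + 7.274 kg = 866.974 kg; the sum is limited to 1 decimal place (4 s.f.).
Carrying full precision, 866.974 × 3.39 = 2939.04186 kg; 3.39 has 3 s.f., so the result keeps min(4, 3) = 3 s.f.
Rounded to 3 significant figures: 2.94 × 10³ kg.

2.94 × 10³ kg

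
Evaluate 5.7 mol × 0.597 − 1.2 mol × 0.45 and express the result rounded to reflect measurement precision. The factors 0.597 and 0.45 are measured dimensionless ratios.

5.7 × 0.597 = 3.4029 → 3.4 mol (2 s.f., last digit at the 10^-1 place).
1.2 × 0.45 = 0.54 → 0.54 mol (2 s.f., last digit at the 10^-2 place).
Difference: 2.8629 mol; keep the coarser place, 10^-1.
Result: 2.9 mol.

2.9 mol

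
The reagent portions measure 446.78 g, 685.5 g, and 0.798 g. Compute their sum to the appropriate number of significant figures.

1133.1 g

446.78 g + 685.5 g + 0.798 g = 1133.078 g.
Addition/subtraction keeps the fewest decimal places: 446.78 → 2 decimal places, 685.5 → 1 decimal place, 0.798 → 3 decimal places; limit is 1.
Rounded to 1 decimal place: 1133.1 g.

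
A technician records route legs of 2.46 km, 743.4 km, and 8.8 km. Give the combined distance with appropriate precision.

7.547 × 10² km

2.46 km + 743.4 km + 8.8 km = 754.66 km.
Addition/subtraction keeps the fewest decimal places: 2.46 → 2 decimal places, 743.4 → 1 decimal place, 8.8 → 1 decimal place; limit is 1.
Rounded to 1 decimal place: 7.547 × 10² km.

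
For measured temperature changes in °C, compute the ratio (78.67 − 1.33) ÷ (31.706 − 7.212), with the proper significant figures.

78.67 − 1.33 = 77.34, limited to 2 d.p. → 4 s.f.; 31.706 − 7.212 = 24.494, limited to 3 d.p. → 5 s.f.
Carrying full precision, 77.34 ÷ 24.494 = 3.15750796113…; keep min(4, 5) = 4 s.f.
Rounded to 4 significant figures: 3.158.

3.158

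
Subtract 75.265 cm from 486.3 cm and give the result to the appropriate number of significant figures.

411.0 cm

486.3 cm − 75.265 cm = 411.035 cm.
Addition/subtraction keeps the fewest decimal places: 486.3 → 1 decimal place, 75.265 → 3 decimal places; limit is 1.
Rounded to 1 decimal place: 411.0 cm.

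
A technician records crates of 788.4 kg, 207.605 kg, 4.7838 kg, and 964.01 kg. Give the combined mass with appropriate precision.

1964.8 kg

788.4 kg + 207.605 kg + 4.7838 kg + 964.01 kg = 1964.7988 kg.
Addition/subtraction keeps the fewest decimal places: 788.4 → 1 decimal place, 207.605 → 3 decimal places, 4.7838 → 4 decimal places, 964.01 → 2 decimal places; limit is 1.
Rounded to 1 decimal place: 1964.8 kg.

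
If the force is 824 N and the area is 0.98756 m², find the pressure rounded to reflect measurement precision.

834 Pa

pressure = 824 N ÷ 0.98756 m² = 834.37968326… Pa.
824 has 3 significant figures; 0.98756 has 5.
Division/multiplication keeps the fewest: 3 significant figures.
Rounded: 834 Pa.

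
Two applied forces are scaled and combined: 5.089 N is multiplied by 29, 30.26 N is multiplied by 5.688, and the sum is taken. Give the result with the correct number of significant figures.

5.089 × 29 = 147.581 → 1.5 × 10² N (2 s.f., last digit at the 10^1 place).
30.26 × 5.688 = 172.11888 → 172.1 N (4 s.f., last digit at the 10^-1 place).
Sum: 319.69988 N; keep the coarser place, 10^1.
Result: 3.2 × 10² N.

3.2 × 10² N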